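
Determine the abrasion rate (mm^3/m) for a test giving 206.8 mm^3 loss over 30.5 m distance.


Rate = volume_loss / distance
= 206.8 / 30.5
= 6.78 mm^3/m

6.78 mm^3/m


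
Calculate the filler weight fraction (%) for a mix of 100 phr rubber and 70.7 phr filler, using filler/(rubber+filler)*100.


Filler % = filler / (rubber + filler) * 100
= 70.7 / (100 + 70.7) * 100
= 70.7 / 170.7 * 100
= 41.42%

41.42%


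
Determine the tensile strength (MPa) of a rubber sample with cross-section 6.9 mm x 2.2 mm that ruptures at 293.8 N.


Area = width * thickness = 6.9 * 2.2 = 15.18 mm^2
TS = force / area = 293.8 / 15.18 = 19.35 MPa

19.35 MPa


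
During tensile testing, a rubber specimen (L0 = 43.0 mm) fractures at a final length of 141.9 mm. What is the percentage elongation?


Elongation = (Lf - L0) / L0 * 100
= (141.9 - 43.0) / 43.0 * 100
= 98.9 / 43.0 * 100
= 230.0%

230.0%


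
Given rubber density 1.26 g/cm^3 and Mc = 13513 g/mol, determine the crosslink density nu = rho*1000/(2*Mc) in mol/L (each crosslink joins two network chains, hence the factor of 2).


nu = rho * 1000 / (2 * Mc)
nu = 1.26 * 1000 / (2 * 13513)
nu = 1260.0 / 27026
nu = 0.0466 mol/L

0.0466 mol/L


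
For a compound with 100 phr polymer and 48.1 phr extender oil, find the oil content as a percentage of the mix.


Oil % = oil / (100 + oil) * 100
= 48.1 / (100 + 48.1) * 100
= 48.1 / 148.1 * 100
= 32.48%

32.48%


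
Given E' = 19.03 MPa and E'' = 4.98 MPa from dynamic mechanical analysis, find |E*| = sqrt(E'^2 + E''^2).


|E*| = sqrt(E'^2 + E''^2)
= sqrt(19.03^2 + 4.98^2)
= sqrt(362.1409 + 24.8004)
= 19.671 MPa

19.671 MPa


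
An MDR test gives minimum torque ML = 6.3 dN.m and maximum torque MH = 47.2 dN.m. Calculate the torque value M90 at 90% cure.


M90 = ML + 0.9 * (MH - ML)
M90 = 6.3 + 0.9 * (47.2 - 6.3)
M90 = 6.3 + 0.9 * 40.9
M90 = 43.11 dN.m

43.11 dN.m


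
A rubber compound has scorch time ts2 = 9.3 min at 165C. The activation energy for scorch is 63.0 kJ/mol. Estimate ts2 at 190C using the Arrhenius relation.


Convert temperatures: T1 = 165 + 273.15 = 438.15 K, T2 = 190 + 273.15 = 463.15 K
ts2_new = 9.3 * exp(63000 / 8.314 * (1/463.15 - 1/438.15))
1/T2 - 1/T1 = -1.2320e-04
ts2_new = 3.66 min

3.66 min


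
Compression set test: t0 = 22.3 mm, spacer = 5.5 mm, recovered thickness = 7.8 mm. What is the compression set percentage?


CS = (t0 - recovered) / (t0 - ts) * 100
= (22.3 - 7.8) / (22.3 - 5.5) * 100
= 14.5 / 16.8 * 100
= 86.3%

86.3%


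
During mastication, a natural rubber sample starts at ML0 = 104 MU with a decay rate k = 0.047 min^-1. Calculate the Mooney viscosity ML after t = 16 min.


ML = ML0 * exp(-k * t)
ML = 104 * exp(-0.047 * 16)
ML = 104 * 0.4714
ML = 49.03 MU

49.03 MU


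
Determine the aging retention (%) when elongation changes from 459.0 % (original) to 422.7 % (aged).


Retention = aged / original * 100
= 422.7 / 459.0 * 100
= 92.1%

92.1%


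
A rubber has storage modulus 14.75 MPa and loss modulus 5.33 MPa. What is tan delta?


tan delta = E'' / E'
= 5.33 / 14.75
= 0.3614

tan delta = 0.3614


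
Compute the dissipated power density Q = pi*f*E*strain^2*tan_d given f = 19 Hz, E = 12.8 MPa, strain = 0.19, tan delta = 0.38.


Q = pi * f * E * strain^2 * tan_d
= pi * 19 * 12.8 * 0.19^2 * 0.38
= pi * 19 * 12.8 * 0.0361 * 0.38
= 10.4810

Q = 10.4810


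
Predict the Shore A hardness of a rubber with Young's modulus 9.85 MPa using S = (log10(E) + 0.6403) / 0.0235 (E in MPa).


log10(E) = 0.0235*S - 0.6403  =>  S = (log10(E) + 0.6403) / 0.0235
log10(9.85) = 0.993436
S = (0.993436 + 0.6403) / 0.0235 = 1.633736 / 0.0235
S = 69.5

Shore A = 69.5


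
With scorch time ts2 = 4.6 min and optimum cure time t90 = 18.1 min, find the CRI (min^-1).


CRI = 100 / (t90 - ts2)
= 100 / (18.1 - 4.6)
= 100 / 13.5
= 7.41 min^-1

7.41 min^-1


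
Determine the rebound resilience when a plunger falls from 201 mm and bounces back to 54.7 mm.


Resilience = h_rebound / h_drop * 100
= 54.7 / 201 * 100
= 27.2%

27.2%


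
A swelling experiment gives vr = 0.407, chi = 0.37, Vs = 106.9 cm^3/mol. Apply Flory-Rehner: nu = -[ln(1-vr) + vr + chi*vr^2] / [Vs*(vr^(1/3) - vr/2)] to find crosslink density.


ln(1 - vr) = ln(1 - 0.407) = -0.5226
Numerator = -((-0.5226) + 0.407 + 0.37 * 0.407^2) = 0.0543
Denominator = 106.9 * (0.407^(1/3) - 0.407/2) = 57.4672
nu = 0.0543 / 57.4672 = 9.4438e-04 mol/cm^3

9.4438e-04 mol/cm^3


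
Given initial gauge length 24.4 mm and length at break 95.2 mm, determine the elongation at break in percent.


Elongation = (Lf - L0) / L0 * 100
= (95.2 - 24.4) / 24.4 * 100
= 70.8 / 24.4 * 100
= 290.2%

290.2%


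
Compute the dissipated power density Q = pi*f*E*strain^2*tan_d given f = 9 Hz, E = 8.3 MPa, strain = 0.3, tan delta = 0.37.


Q = pi * f * E * strain^2 * tan_d
= pi * 9 * 8.3 * 0.3^2 * 0.37
= pi * 9 * 8.3 * 0.0900 * 0.37
= 7.8147

Q = 7.8147


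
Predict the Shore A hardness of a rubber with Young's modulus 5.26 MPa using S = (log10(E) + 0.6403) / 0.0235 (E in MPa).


log10(E) = 0.0235*S - 0.6403  =>  S = (log10(E) + 0.6403) / 0.0235
log10(5.26) = 0.720986
S = (0.720986 + 0.6403) / 0.0235 = 1.361286 / 0.0235
S = 57.9

Shore A = 57.9


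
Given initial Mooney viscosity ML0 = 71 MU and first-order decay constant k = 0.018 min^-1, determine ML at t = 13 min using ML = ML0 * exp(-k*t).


ML = ML0 * exp(-k * t)
ML = 71 * exp(-0.018 * 13)
ML = 71 * 0.7914
ML = 56.19 MU

56.19 MU


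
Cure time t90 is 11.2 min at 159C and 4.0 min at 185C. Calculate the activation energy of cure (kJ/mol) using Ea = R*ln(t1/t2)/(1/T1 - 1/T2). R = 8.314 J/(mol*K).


T1 = 432.15 K, T2 = 458.15 K
1/T1 - 1/T2 = 1.3132e-04
ln(t1/t2) = ln(11.2/4.0) = 1.0296
Ea = 8.314 * 1.0296 / 1.3132e-04 = 65186.1910 J/mol
Ea = 65.19 kJ/mol

65.19 kJ/mol


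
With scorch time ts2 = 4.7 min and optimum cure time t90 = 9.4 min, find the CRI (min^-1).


CRI = 100 / (t90 - ts2)
= 100 / (9.4 - 4.7)
= 100 / 4.7
= 21.28 min^-1

21.28 min^-1


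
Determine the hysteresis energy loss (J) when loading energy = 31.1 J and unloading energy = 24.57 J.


Hysteresis loss = loading - unloading
= 31.1 - 24.57
= 6.53 J

6.53 J


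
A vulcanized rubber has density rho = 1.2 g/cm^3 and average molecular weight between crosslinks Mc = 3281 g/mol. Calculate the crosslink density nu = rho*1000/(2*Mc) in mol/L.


nu = rho * 1000 / (2 * Mc)
nu = 1.2 * 1000 / (2 * 3281)
nu = 1200.0 / 6562
nu = 0.1829 mol/L

0.1829 mol/L


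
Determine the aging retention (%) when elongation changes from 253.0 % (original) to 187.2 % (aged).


Retention = aged / original * 100
= 187.2 / 253.0 * 100
= 74.0%

74.0%


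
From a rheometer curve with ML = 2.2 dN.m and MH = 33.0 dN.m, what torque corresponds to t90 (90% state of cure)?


M90 = ML + 0.9 * (MH - ML)
M90 = 2.2 + 0.9 * (33.0 - 2.2)
M90 = 2.2 + 0.9 * 30.8
M90 = 29.92 dN.m

29.92 dN.m


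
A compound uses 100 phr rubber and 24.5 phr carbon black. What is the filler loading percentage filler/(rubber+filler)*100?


Filler % = filler / (rubber + filler) * 100
= 24.5 / (100 + 24.5) * 100
= 24.5 / 124.5 * 100
= 19.68%

19.68%


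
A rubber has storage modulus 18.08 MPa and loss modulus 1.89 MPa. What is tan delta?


tan delta = E'' / E'
= 1.89 / 18.08
= 0.1045

tan delta = 0.1045


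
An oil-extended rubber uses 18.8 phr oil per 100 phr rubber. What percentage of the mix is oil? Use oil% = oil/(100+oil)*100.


Oil % = oil / (100 + oil) * 100
= 18.8 / (100 + 18.8) * 100
= 18.8 / 118.8 * 100
= 15.82%

15.82%


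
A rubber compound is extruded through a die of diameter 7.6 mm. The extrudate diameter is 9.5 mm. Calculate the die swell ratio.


Die swell ratio = D_extrudate / D_die
= 9.5 / 7.6
= 1.25

Die swell = 1.25


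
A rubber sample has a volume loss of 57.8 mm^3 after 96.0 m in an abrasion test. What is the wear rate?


Rate = volume_loss / distance
= 57.8 / 96.0
= 0.602 mm^3/m

0.602 mm^3/m


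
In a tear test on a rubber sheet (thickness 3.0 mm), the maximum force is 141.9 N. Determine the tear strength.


Tear strength = force / thickness
= 141.9 / 3.0
= 47.3 N/mm

47.3 N/mm


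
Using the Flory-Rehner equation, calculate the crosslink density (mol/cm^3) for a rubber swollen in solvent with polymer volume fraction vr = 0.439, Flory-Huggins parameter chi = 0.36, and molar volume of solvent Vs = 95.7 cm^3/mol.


ln(1 - vr) = ln(1 - 0.439) = -0.5780
Numerator = -((-0.5780) + 0.439 + 0.36 * 0.439^2) = 0.0697
Denominator = 95.7 * (0.439^(1/3) - 0.439/2) = 51.7272
nu = 0.0697 / 51.7272 = 0.0013 mol/cm^3

0.0013 mol/cm^3


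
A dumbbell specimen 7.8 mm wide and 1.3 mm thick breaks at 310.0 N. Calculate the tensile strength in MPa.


Area = width * thickness = 7.8 * 1.3 = 10.14 mm^2
TS = force / area = 310.0 / 10.14 = 30.57 MPa

30.57 MPa


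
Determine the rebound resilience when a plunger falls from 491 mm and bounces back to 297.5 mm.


Resilience = h_rebound / h_drop * 100
= 297.5 / 491 * 100
= 60.6%

60.6%


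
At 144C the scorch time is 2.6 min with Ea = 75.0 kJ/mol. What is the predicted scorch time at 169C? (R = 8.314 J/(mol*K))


Convert temperatures: T1 = 144 + 273.15 = 417.15 K, T2 = 169 + 273.15 = 442.15 K
ts2_new = 2.6 * exp(75000 / 8.314 * (1/442.15 - 1/417.15))
1/T2 - 1/T1 = -1.3554e-04
ts2_new = 0.77 min

0.77 min


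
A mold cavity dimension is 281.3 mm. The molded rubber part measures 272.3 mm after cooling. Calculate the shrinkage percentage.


Shrinkage = (mold - part) / mold * 100
= (281.3 - 272.3) / 281.3 * 100
= 9.0 / 281.3 * 100
= 3.2%

3.2%


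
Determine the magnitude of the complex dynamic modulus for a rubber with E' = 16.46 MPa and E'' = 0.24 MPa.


|E*| = sqrt(E'^2 + E''^2)
= sqrt(16.46^2 + 0.24^2)
= sqrt(270.9316 + 0.0576)
= 16.462 MPa

16.462 MPa


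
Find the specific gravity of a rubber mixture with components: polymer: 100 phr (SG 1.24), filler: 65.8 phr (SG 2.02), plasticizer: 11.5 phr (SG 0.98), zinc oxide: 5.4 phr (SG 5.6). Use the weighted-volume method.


Sum of weights = 182.7
Volume contributions:
  polymer: 100/1.24 = 80.6452
  filler: 65.8/2.02 = 32.5743
  plasticizer: 11.5/0.98 = 11.7347
  zinc oxide: 5.4/5.6 = 0.9643
Sum of volumes = 125.9184
SG = 182.7 / 125.9184 = 1.451

SG = 1.451


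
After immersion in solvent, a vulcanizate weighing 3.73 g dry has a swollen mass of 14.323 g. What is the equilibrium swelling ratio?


Q = W_swollen / W_dry
Q = 14.323 / 3.73
Q = 3.84

Q = 3.84


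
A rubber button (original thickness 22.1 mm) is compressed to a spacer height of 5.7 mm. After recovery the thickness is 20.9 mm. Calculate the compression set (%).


CS = (t0 - recovered) / (t0 - ts) * 100
= (22.1 - 20.9) / (22.1 - 5.7) * 100
= 1.2 / 16.4 * 100
= 7.3%

7.3%


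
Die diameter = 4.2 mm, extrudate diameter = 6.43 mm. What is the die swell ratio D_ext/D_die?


Die swell ratio = D_extrudate / D_die
= 6.43 / 4.2
= 1.531

Die swell = 1.531


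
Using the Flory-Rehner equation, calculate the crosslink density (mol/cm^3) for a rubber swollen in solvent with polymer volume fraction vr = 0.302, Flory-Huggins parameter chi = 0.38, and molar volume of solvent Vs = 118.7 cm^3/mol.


ln(1 - vr) = ln(1 - 0.302) = -0.3595
Numerator = -((-0.3595) + 0.302 + 0.38 * 0.302^2) = 0.0229
Denominator = 118.7 * (0.302^(1/3) - 0.302/2) = 61.7142
nu = 0.0229 / 61.7142 = 3.7072e-04 mol/cm^3

3.7072e-04 mol/cm^3


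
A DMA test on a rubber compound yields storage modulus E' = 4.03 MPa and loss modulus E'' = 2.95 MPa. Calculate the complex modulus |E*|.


|E*| = sqrt(E'^2 + E''^2)
= sqrt(4.03^2 + 2.95^2)
= sqrt(16.2409 + 8.7025)
= 4.994 MPa

4.994 MPa


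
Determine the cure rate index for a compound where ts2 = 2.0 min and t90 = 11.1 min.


CRI = 100 / (t90 - ts2)
= 100 / (11.1 - 2.0)
= 100 / 9.1
= 10.99 min^-1

10.99 min^-1


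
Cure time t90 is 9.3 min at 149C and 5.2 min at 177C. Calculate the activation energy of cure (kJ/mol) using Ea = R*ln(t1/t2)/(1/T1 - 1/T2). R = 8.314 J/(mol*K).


T1 = 422.15 K, T2 = 450.15 K
1/T1 - 1/T2 = 1.4734e-04
ln(t1/t2) = ln(9.3/5.2) = 0.5814
Ea = 8.314 * 0.5814 / 1.4734e-04 = 32803.3371 J/mol
Ea = 32.8 kJ/mol

32.8 kJ/mol


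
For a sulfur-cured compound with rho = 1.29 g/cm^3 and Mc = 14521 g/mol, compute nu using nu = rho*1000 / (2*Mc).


nu = rho * 1000 / (2 * Mc)
nu = 1.29 * 1000 / (2 * 14521)
nu = 1290.0 / 29042
nu = 0.0444 mol/L

0.0444 mol/L


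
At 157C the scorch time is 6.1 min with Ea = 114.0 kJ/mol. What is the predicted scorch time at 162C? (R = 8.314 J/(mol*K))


Convert temperatures: T1 = 157 + 273.15 = 430.15 K, T2 = 162 + 273.15 = 435.15 K
ts2_new = 6.1 * exp(114000 / 8.314 * (1/435.15 - 1/430.15))
1/T2 - 1/T1 = -2.6712e-05
ts2_new = 4.23 min

4.23 min


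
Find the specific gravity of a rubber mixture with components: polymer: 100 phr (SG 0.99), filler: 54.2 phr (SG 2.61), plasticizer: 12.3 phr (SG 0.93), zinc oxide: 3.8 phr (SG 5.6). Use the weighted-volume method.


Sum of weights = 170.3
Volume contributions:
  polymer: 100/0.99 = 101.0101
  filler: 54.2/2.61 = 20.7663
  plasticizer: 12.3/0.93 = 13.2258
  zinc oxide: 3.8/5.6 = 0.6786
Sum of volumes = 135.6808
SG = 170.3 / 135.6808 = 1.255

SG = 1.255


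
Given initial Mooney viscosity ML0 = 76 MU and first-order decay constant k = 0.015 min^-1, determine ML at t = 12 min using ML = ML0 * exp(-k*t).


ML = ML0 * exp(-k * t)
ML = 76 * exp(-0.015 * 12)
ML = 76 * 0.8353
ML = 63.48 MU

63.48 MU


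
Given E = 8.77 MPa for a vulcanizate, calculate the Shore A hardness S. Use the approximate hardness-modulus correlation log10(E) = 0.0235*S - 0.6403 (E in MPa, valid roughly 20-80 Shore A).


log10(E) = 0.0235*S - 0.6403  =>  S = (log10(E) + 0.6403) / 0.0235
log10(8.77) = 0.943000
S = (0.943000 + 0.6403) / 0.0235 = 1.583300 / 0.0235
S = 67.4

Shore A = 67.4


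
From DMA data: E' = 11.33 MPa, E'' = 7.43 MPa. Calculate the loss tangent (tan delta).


tan delta = E'' / E'
= 7.43 / 11.33
= 0.6558

tan delta = 0.6558


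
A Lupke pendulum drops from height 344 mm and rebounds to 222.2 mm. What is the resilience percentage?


Resilience = h_rebound / h_drop * 100
= 222.2 / 344 * 100
= 64.6%

64.6%


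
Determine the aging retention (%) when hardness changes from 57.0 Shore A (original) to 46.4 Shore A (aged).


Retention = aged / original * 100
= 46.4 / 57.0 * 100
= 81.4%

81.4%


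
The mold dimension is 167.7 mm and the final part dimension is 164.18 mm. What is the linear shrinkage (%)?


Shrinkage = (mold - part) / mold * 100
= (167.7 - 164.18) / 167.7 * 100
= 3.52 / 167.7 * 100
= 2.1%

2.1%


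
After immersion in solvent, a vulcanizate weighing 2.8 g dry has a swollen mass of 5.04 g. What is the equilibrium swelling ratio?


Q = W_swollen / W_dry
Q = 5.04 / 2.8
Q = 1.8

Q = 1.8


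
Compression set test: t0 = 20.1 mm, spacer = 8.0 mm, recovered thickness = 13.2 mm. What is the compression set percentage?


CS = (t0 - recovered) / (t0 - ts) * 100
= (20.1 - 13.2) / (20.1 - 8.0) * 100
= 6.9 / 12.1 * 100
= 57.0%

57.0%


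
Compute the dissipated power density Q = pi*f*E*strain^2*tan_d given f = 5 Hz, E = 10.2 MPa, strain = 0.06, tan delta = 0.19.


Q = pi * f * E * strain^2 * tan_d
= pi * 5 * 10.2 * 0.06^2 * 0.19
= pi * 5 * 10.2 * 0.0036 * 0.19
= 0.1096

Q = 0.1096


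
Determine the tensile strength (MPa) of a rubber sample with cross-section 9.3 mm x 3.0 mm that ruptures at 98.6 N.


Area = width * thickness = 9.3 * 3.0 = 27.9 mm^2
TS = force / area = 98.6 / 27.9 = 3.53 MPa

3.53 MPa


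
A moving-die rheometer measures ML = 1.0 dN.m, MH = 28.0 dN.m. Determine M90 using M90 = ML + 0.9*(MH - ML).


M90 = ML + 0.9 * (MH - ML)
M90 = 1.0 + 0.9 * (28.0 - 1.0)
M90 = 1.0 + 0.9 * 27.0
M90 = 25.3 dN.m

25.3 dN.m


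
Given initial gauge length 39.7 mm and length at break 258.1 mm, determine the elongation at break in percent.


Elongation = (Lf - L0) / L0 * 100
= (258.1 - 39.7) / 39.7 * 100
= 218.4 / 39.7 * 100
= 550.1%

550.1%


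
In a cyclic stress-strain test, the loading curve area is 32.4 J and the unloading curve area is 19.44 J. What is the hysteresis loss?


Hysteresis loss = loading - unloading
= 32.4 - 19.44
= 12.96 J

12.96 J


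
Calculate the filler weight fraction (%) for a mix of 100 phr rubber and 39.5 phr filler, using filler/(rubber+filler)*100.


Filler % = filler / (rubber + filler) * 100
= 39.5 / (100 + 39.5) * 100
= 39.5 / 139.5 * 100
= 28.32%

28.32%


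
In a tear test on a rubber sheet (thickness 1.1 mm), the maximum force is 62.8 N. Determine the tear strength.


Tear strength = force / thickness
= 62.8 / 1.1
= 57.09 N/mm

57.09 N/mm


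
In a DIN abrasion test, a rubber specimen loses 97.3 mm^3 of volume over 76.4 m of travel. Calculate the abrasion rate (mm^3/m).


Rate = volume_loss / distance
= 97.3 / 76.4
= 1.274 mm^3/m

1.274 mm^3/m


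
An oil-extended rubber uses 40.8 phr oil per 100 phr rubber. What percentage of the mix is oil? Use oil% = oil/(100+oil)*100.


Oil % = oil / (100 + oil) * 100
= 40.8 / (100 + 40.8) * 100
= 40.8 / 140.8 * 100
= 28.98%

28.98%


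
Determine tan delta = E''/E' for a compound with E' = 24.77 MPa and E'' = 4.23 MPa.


tan delta = E'' / E'
= 4.23 / 24.77
= 0.1708

tan delta = 0.1708


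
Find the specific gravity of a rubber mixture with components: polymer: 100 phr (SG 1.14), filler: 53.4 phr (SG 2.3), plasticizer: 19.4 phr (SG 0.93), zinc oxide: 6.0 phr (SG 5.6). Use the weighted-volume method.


Sum of weights = 178.8
Volume contributions:
  polymer: 100/1.14 = 87.7193
  filler: 53.4/2.3 = 23.2174
  plasticizer: 19.4/0.93 = 20.8602
  zinc oxide: 6.0/5.6 = 1.0714
Sum of volumes = 132.8683
SG = 178.8 / 132.8683 = 1.346

SG = 1.346


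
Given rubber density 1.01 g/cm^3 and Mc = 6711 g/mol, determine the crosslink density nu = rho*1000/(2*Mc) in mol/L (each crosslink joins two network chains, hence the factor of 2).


nu = rho * 1000 / (2 * Mc)
nu = 1.01 * 1000 / (2 * 6711)
nu = 1010.0 / 13422
nu = 0.0752 mol/L

0.0752 mol/L


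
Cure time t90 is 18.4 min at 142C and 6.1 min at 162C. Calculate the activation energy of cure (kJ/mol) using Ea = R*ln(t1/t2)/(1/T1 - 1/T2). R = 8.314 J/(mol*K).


T1 = 415.15 K, T2 = 435.15 K
1/T1 - 1/T2 = 1.1071e-04
ln(t1/t2) = ln(18.4/6.1) = 1.1041
Ea = 8.314 * 1.1041 / 1.1071e-04 = 82912.0160 J/mol
Ea = 82.91 kJ/mol

82.91 kJ/mol


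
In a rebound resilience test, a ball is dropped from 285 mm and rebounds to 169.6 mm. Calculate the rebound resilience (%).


Resilience = h_rebound / h_drop * 100
= 169.6 / 285 * 100
= 59.5%

59.5%


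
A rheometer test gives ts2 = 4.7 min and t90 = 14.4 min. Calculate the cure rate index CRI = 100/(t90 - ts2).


CRI = 100 / (t90 - ts2)
= 100 / (14.4 - 4.7)
= 100 / 9.7
= 10.31 min^-1

10.31 min^-1


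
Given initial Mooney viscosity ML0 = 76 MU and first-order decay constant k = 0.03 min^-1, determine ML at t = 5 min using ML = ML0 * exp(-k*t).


ML = ML0 * exp(-k * t)
ML = 76 * exp(-0.03 * 5)
ML = 76 * 0.8607
ML = 65.41 MU

65.41 MU


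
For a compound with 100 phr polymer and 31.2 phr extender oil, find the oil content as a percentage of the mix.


Oil % = oil / (100 + oil) * 100
= 31.2 / (100 + 31.2) * 100
= 31.2 / 131.2 * 100
= 23.78%

23.78%


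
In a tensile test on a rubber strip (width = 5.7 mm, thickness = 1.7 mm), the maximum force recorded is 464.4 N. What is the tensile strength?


Area = width * thickness = 5.7 * 1.7 = 9.69 mm^2
TS = force / area = 464.4 / 9.69 = 47.93 MPa

47.93 MPa


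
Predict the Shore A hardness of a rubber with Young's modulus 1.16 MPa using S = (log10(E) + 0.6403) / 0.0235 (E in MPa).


log10(E) = 0.0235*S - 0.6403  =>  S = (log10(E) + 0.6403) / 0.0235
log10(1.16) = 0.064458
S = (0.064458 + 0.6403) / 0.0235 = 0.704758 / 0.0235
S = 30.0

Shore A = 30.0


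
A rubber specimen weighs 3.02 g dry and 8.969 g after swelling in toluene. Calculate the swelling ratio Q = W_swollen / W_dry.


Q = W_swollen / W_dry
Q = 8.969 / 3.02
Q = 2.97

Q = 2.97


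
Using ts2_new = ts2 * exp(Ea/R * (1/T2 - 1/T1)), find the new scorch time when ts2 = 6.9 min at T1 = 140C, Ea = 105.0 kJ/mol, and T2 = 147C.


Convert temperatures: T1 = 140 + 273.15 = 413.15 K, T2 = 147 + 273.15 = 420.15 K
ts2_new = 6.9 * exp(105000 / 8.314 * (1/420.15 - 1/413.15))
1/T2 - 1/T1 = -4.0326e-05
ts2_new = 4.15 min

4.15 min


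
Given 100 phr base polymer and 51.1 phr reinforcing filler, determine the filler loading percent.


Filler % = filler / (rubber + filler) * 100
= 51.1 / (100 + 51.1) * 100
= 51.1 / 151.1 * 100
= 33.82%

33.82%


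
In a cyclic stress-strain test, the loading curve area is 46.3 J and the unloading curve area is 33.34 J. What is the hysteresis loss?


Hysteresis loss = loading - unloading
= 46.3 - 33.34
= 12.96 J

12.96 J


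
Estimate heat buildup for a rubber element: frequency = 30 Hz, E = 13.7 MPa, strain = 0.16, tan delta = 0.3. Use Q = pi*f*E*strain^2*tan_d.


Q = pi * f * E * strain^2 * tan_d
= pi * 30 * 13.7 * 0.16^2 * 0.3
= pi * 30 * 13.7 * 0.0256 * 0.3
= 9.9164

Q = 9.9164


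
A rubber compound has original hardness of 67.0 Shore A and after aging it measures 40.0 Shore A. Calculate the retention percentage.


Retention = aged / original * 100
= 40.0 / 67.0 * 100
= 59.7%

59.7%


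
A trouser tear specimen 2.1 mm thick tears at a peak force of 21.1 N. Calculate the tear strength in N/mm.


Tear strength = force / thickness
= 21.1 / 2.1
= 10.05 N/mm

10.05 N/mm


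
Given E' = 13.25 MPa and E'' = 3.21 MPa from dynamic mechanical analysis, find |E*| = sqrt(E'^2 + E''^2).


|E*| = sqrt(E'^2 + E''^2)
= sqrt(13.25^2 + 3.21^2)
= sqrt(175.5625 + 10.3041)
= 13.633 MPa

13.633 MPa


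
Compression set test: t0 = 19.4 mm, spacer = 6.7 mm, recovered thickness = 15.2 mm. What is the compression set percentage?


CS = (t0 - recovered) / (t0 - ts) * 100
= (19.4 - 15.2) / (19.4 - 6.7) * 100
= 4.2 / 12.7 * 100
= 33.1%

33.1%


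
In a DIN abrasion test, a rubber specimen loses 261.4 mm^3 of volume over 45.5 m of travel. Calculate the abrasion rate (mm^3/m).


Rate = volume_loss / distance
= 261.4 / 45.5
= 5.745 mm^3/m

5.745 mm^3/m


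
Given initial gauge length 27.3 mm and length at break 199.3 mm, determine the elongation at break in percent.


Elongation = (Lf - L0) / L0 * 100
= (199.3 - 27.3) / 27.3 * 100
= 172.0 / 27.3 * 100
= 630.0%

630.0%


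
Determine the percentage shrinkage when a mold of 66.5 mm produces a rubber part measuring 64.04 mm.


Shrinkage = (mold - part) / mold * 100
= (66.5 - 64.04) / 66.5 * 100
= 2.46 / 66.5 * 100
= 3.7%

3.7%


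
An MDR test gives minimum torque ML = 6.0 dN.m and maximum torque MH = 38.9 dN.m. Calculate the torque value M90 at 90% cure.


M90 = ML + 0.9 * (MH - ML)
M90 = 6.0 + 0.9 * (38.9 - 6.0)
M90 = 6.0 + 0.9 * 32.9
M90 = 35.61 dN.m

35.61 dN.m


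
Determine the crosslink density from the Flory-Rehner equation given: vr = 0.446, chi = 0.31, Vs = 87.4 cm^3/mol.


ln(1 - vr) = ln(1 - 0.446) = -0.5906
Numerator = -((-0.5906) + 0.446 + 0.31 * 0.446^2) = 0.0829
Denominator = 87.4 * (0.446^(1/3) - 0.446/2) = 47.2862
nu = 0.0829 / 47.2862 = 0.0018 mol/cm^3

0.0018 mol/cm^3


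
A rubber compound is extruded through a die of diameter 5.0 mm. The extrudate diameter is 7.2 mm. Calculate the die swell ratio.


Die swell ratio = D_extrudate / D_die
= 7.2 / 5.0
= 1.44

Die swell = 1.44


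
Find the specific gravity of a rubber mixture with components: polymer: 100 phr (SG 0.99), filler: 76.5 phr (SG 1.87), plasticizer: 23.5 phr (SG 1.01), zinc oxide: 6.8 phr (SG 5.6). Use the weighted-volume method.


Sum of weights = 206.8
Volume contributions:
  polymer: 100/0.99 = 101.0101
  filler: 76.5/1.87 = 40.9091
  plasticizer: 23.5/1.01 = 23.2673
  zinc oxide: 6.8/5.6 = 1.2143
Sum of volumes = 166.4008
SG = 206.8 / 166.4008 = 1.243

SG = 1.243


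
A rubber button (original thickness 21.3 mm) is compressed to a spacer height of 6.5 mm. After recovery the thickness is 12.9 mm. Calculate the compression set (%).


CS = (t0 - recovered) / (t0 - ts) * 100
= (21.3 - 12.9) / (21.3 - 6.5) * 100
= 8.4 / 14.8 * 100
= 56.8%

56.8%


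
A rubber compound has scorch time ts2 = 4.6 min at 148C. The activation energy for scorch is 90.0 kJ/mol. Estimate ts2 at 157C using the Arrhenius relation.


Convert temperatures: T1 = 148 + 273.15 = 421.15 K, T2 = 157 + 273.15 = 430.15 K
ts2_new = 4.6 * exp(90000 / 8.314 * (1/430.15 - 1/421.15))
1/T2 - 1/T1 = -4.9680e-05
ts2_new = 2.69 min

2.69 min


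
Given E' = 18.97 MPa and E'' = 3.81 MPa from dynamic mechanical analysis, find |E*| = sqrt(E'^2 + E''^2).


|E*| = sqrt(E'^2 + E''^2)
= sqrt(18.97^2 + 3.81^2)
= sqrt(359.8609 + 14.5161)
= 19.349 MPa

19.349 MPa


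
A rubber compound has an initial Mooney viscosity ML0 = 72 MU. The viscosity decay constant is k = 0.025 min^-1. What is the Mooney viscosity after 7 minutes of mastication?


ML = ML0 * exp(-k * t)
ML = 72 * exp(-0.025 * 7)
ML = 72 * 0.8395
ML = 60.44 MU

60.44 MU


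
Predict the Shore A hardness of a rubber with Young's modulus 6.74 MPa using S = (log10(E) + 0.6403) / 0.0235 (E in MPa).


log10(E) = 0.0235*S - 0.6403  =>  S = (log10(E) + 0.6403) / 0.0235
log10(6.74) = 0.828660
S = (0.828660 + 0.6403) / 0.0235 = 1.468960 / 0.0235
S = 62.5

Shore A = 62.5


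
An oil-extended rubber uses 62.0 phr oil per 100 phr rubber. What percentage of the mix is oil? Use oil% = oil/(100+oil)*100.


Oil % = oil / (100 + oil) * 100
= 62.0 / (100 + 62.0) * 100
= 62.0 / 162.0 * 100
= 38.27%

38.27%


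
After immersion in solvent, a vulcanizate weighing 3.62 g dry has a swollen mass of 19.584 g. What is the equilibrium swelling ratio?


Q = W_swollen / W_dry
Q = 19.584 / 3.62
Q = 5.41

Q = 5.41


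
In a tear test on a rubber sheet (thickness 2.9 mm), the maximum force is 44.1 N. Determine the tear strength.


Tear strength = force / thickness
= 44.1 / 2.9
= 15.21 N/mm

15.21 N/mm


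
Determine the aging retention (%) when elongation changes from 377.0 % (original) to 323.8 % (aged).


Retention = aged / original * 100
= 323.8 / 377.0 * 100
= 85.9%

85.9%


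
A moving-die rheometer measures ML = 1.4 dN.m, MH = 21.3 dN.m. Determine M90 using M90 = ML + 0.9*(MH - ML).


M90 = ML + 0.9 * (MH - ML)
M90 = 1.4 + 0.9 * (21.3 - 1.4)
M90 = 1.4 + 0.9 * 19.9
M90 = 19.31 dN.m

19.31 dN.m


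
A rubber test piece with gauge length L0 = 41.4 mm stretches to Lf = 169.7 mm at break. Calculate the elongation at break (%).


Elongation = (Lf - L0) / L0 * 100
= (169.7 - 41.4) / 41.4 * 100
= 128.3 / 41.4 * 100
= 309.9%

309.9%


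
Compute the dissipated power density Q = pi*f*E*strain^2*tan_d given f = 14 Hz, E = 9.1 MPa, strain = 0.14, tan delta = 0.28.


Q = pi * f * E * strain^2 * tan_d
= pi * 14 * 9.1 * 0.14^2 * 0.28
= pi * 14 * 9.1 * 0.0196 * 0.28
= 2.1965

Q = 2.1965


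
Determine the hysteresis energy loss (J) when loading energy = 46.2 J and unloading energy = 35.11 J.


Hysteresis loss = loading - unloading
= 46.2 - 35.11
= 11.09 J

11.09 J


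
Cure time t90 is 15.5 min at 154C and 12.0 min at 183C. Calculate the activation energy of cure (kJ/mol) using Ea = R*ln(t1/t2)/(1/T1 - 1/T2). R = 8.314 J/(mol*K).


T1 = 427.15 K, T2 = 456.15 K
1/T1 - 1/T2 = 1.4884e-04
ln(t1/t2) = ln(15.5/12.0) = 0.2559
Ea = 8.314 * 0.2559 / 1.4884e-04 = 14296.4113 J/mol
Ea = 14.3 kJ/mol

14.3 kJ/mol


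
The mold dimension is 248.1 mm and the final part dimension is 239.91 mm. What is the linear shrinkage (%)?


Shrinkage = (mold - part) / mold * 100
= (248.1 - 239.91) / 248.1 * 100
= 8.19 / 248.1 * 100
= 3.3%

3.3%


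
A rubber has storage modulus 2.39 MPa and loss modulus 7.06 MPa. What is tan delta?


tan delta = E'' / E'
= 7.06 / 2.39
= 2.954

tan delta = 2.954


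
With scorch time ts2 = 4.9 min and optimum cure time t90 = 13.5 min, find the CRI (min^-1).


CRI = 100 / (t90 - ts2)
= 100 / (13.5 - 4.9)
= 100 / 8.6
= 11.63 min^-1

11.63 min^-1


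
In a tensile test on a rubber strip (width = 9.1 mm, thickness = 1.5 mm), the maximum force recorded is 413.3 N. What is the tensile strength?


Area = width * thickness = 9.1 * 1.5 = 13.65 mm^2
TS = force / area = 413.3 / 13.65 = 30.28 MPa

30.28 MPa


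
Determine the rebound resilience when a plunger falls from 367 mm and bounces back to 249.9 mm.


Resilience = h_rebound / h_drop * 100
= 249.9 / 367 * 100
= 68.1%

68.1%


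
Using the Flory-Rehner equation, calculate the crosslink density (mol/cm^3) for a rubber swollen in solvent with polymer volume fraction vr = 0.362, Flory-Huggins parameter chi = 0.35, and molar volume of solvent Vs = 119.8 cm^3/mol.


ln(1 - vr) = ln(1 - 0.362) = -0.4494
Numerator = -((-0.4494) + 0.362 + 0.35 * 0.362^2) = 0.0416
Denominator = 119.8 * (0.362^(1/3) - 0.362/2) = 63.6969
nu = 0.0416 / 63.6969 = 6.5233e-04 mol/cm^3

6.5233e-04 mol/cm^3


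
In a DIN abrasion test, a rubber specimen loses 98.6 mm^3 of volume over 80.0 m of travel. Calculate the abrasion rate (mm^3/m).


Rate = volume_loss / distance
= 98.6 / 80.0
= 1.232 mm^3/m

1.232 mm^3/m


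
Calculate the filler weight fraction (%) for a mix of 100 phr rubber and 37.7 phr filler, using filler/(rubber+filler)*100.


Filler % = filler / (rubber + filler) * 100
= 37.7 / (100 + 37.7) * 100
= 37.7 / 137.7 * 100
= 27.38%

27.38%


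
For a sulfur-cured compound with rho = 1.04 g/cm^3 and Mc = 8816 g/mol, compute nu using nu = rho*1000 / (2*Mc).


nu = rho * 1000 / (2 * Mc)
nu = 1.04 * 1000 / (2 * 8816)
nu = 1040.0 / 17632
nu = 0.0590 mol/L

0.0590 mol/L


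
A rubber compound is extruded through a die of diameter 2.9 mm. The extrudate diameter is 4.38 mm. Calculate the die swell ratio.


Die swell ratio = D_extrudate / D_die
= 4.38 / 2.9
= 1.51

Die swell = 1.51


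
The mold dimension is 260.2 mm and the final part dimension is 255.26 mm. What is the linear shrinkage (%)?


Shrinkage = (mold - part) / mold * 100
= (260.2 - 255.26) / 260.2 * 100
= 4.94 / 260.2 * 100
= 1.9%

1.9%


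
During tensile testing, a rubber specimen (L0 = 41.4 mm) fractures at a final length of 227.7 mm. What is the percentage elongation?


Elongation = (Lf - L0) / L0 * 100
= (227.7 - 41.4) / 41.4 * 100
= 186.3 / 41.4 * 100
= 450.0%

450.0%


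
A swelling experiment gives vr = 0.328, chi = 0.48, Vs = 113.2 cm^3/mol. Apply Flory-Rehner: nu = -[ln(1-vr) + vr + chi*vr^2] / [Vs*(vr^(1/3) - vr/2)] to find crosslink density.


ln(1 - vr) = ln(1 - 0.328) = -0.3975
Numerator = -((-0.3975) + 0.328 + 0.48 * 0.328^2) = 0.0179
Denominator = 113.2 * (0.328^(1/3) - 0.328/2) = 59.5028
nu = 0.0179 / 59.5028 = 3.0010e-04 mol/cm^3

3.0010e-04 mol/cm^3


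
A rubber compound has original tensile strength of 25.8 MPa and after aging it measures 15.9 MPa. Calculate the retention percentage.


Retention = aged / original * 100
= 15.9 / 25.8 * 100
= 61.6%

61.6%


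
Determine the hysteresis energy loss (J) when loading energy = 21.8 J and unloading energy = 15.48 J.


Hysteresis loss = loading - unloading
= 21.8 - 15.48
= 6.32 J

6.32 J


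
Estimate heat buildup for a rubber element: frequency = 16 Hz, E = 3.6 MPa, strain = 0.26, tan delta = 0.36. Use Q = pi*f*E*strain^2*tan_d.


Q = pi * f * E * strain^2 * tan_d
= pi * 16 * 3.6 * 0.26^2 * 0.36
= pi * 16 * 3.6 * 0.0676 * 0.36
= 4.4037

Q = 4.4037


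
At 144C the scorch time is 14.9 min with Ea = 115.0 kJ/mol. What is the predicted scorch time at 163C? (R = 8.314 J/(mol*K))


Convert temperatures: T1 = 144 + 273.15 = 417.15 K, T2 = 163 + 273.15 = 436.15 K
ts2_new = 14.9 * exp(115000 / 8.314 * (1/436.15 - 1/417.15))
1/T2 - 1/T1 = -1.0443e-04
ts2_new = 3.51 min

3.51 min


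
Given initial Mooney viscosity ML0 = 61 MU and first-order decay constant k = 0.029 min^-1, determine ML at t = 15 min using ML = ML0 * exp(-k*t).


ML = ML0 * exp(-k * t)
ML = 61 * exp(-0.029 * 15)
ML = 61 * 0.6473
ML = 39.48 MU

39.48 MU


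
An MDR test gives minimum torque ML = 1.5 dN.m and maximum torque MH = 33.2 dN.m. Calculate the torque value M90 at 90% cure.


M90 = ML + 0.9 * (MH - ML)
M90 = 1.5 + 0.9 * (33.2 - 1.5)
M90 = 1.5 + 0.9 * 31.7
M90 = 30.03 dN.m

30.03 dN.m


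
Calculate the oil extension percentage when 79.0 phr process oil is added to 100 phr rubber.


Oil % = oil / (100 + oil) * 100
= 79.0 / (100 + 79.0) * 100
= 79.0 / 179.0 * 100
= 44.13%

44.13%


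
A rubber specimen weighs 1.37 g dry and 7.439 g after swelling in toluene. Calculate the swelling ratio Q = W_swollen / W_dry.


Q = W_swollen / W_dry
Q = 7.439 / 1.37
Q = 5.43

Q = 5.43


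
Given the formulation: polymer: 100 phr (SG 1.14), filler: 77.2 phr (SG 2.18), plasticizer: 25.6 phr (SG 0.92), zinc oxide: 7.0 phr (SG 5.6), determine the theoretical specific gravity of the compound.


Sum of weights = 209.8
Volume contributions:
  polymer: 100/1.14 = 87.7193
  filler: 77.2/2.18 = 35.4128
  plasticizer: 25.6/0.92 = 27.8261
  zinc oxide: 7.0/5.6 = 1.2500
Sum of volumes = 152.2082
SG = 209.8 / 152.2082 = 1.378

SG = 1.378


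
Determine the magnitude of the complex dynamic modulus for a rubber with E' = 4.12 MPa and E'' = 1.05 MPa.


|E*| = sqrt(E'^2 + E''^2)
= sqrt(4.12^2 + 1.05^2)
= sqrt(16.9744 + 1.1025)
= 4.252 MPa

4.252 MPa


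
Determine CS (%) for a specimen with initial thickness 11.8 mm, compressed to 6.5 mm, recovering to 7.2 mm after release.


CS = (t0 - recovered) / (t0 - ts) * 100
= (11.8 - 7.2) / (11.8 - 6.5) * 100
= 4.6 / 5.3 * 100
= 86.8%

86.8%


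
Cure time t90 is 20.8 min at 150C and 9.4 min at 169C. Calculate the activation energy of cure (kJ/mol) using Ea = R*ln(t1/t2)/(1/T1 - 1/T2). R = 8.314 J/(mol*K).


T1 = 423.15 K, T2 = 442.15 K
1/T1 - 1/T2 = 1.0155e-04
ln(t1/t2) = ln(20.8/9.4) = 0.7942
Ea = 8.314 * 0.7942 / 1.0155e-04 = 65024.0405 J/mol
Ea = 65.02 kJ/mol

65.02 kJ/mol


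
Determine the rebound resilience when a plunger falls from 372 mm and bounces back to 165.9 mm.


Resilience = h_rebound / h_drop * 100
= 165.9 / 372 * 100
= 44.6%

44.6%


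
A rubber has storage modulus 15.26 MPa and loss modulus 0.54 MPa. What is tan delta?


tan delta = E'' / E'
= 0.54 / 15.26
= 0.0354

tan delta = 0.0354


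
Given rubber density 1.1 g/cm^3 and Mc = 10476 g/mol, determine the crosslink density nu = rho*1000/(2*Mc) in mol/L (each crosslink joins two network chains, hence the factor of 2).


nu = rho * 1000 / (2 * Mc)
nu = 1.1 * 1000 / (2 * 10476)
nu = 1100.0 / 20952
nu = 0.0525 mol/L

0.0525 mol/L


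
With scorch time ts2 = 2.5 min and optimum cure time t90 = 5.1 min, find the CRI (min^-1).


CRI = 100 / (t90 - ts2)
= 100 / (5.1 - 2.5)
= 100 / 2.6
= 38.46 min^-1

38.46 min^-1


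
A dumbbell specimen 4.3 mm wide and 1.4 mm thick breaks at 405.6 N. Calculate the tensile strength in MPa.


Area = width * thickness = 4.3 * 1.4 = 6.02 mm^2
TS = force / area = 405.6 / 6.02 = 67.38 MPa

67.38 MPa


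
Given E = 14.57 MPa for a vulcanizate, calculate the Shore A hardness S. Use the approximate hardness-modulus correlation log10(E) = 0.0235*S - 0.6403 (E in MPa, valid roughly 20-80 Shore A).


log10(E) = 0.0235*S - 0.6403  =>  S = (log10(E) + 0.6403) / 0.0235
log10(14.57) = 1.163460
S = (1.163460 + 0.6403) / 0.0235 = 1.803760 / 0.0235
S = 76.8

Shore A = 76.8


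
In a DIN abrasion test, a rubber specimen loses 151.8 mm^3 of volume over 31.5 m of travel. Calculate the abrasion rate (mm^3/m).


Rate = volume_loss / distance
= 151.8 / 31.5
= 4.819 mm^3/m

4.819 mm^3/m


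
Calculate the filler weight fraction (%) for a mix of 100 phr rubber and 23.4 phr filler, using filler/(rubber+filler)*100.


Filler % = filler / (rubber + filler) * 100
= 23.4 / (100 + 23.4) * 100
= 23.4 / 123.4 * 100
= 18.96%

18.96%


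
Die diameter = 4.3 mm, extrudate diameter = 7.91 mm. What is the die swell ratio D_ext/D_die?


Die swell ratio = D_extrudate / D_die
= 7.91 / 4.3
= 1.84

Die swell = 1.84


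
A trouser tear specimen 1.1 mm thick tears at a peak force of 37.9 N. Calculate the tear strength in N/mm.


Tear strength = force / thickness
= 37.9 / 1.1
= 34.45 N/mm

34.45 N/mm


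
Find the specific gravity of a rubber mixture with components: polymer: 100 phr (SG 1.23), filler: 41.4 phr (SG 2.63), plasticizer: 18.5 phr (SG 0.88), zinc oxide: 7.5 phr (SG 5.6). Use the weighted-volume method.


Sum of weights = 167.4
Volume contributions:
  polymer: 100/1.23 = 81.3008
  filler: 41.4/2.63 = 15.7414
  plasticizer: 18.5/0.88 = 21.0227
  zinc oxide: 7.5/5.6 = 1.3393
Sum of volumes = 119.4043
SG = 167.4 / 119.4043 = 1.402

SG = 1.402


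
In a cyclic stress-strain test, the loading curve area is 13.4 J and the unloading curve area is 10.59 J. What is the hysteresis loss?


Hysteresis loss = loading - unloading
= 13.4 - 10.59
= 2.81 J

2.81 J


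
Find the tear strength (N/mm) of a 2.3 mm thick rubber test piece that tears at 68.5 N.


Tear strength = force / thickness
= 68.5 / 2.3
= 29.78 N/mm

29.78 N/mm


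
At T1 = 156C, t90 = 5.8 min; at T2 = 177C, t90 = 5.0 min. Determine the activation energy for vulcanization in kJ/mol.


T1 = 429.15 K, T2 = 450.15 K
1/T1 - 1/T2 = 1.0871e-04
ln(t1/t2) = ln(5.8/5.0) = 0.1484
Ea = 8.314 * 0.1484 / 1.0871e-04 = 11351.4029 J/mol
Ea = 11.35 kJ/mol

11.35 kJ/mol


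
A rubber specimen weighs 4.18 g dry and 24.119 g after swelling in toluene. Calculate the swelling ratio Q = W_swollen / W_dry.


Q = W_swollen / W_dry
Q = 24.119 / 4.18
Q = 5.77

Q = 5.77


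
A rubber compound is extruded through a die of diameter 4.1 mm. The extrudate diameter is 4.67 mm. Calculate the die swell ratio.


Die swell ratio = D_extrudate / D_die
= 4.67 / 4.1
= 1.139

Die swell = 1.139


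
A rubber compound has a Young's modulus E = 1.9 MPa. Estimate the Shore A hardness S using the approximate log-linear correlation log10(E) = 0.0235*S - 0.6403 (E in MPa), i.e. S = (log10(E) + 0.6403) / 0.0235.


log10(E) = 0.0235*S - 0.6403  =>  S = (log10(E) + 0.6403) / 0.0235
log10(1.9) = 0.278754
S = (0.278754 + 0.6403) / 0.0235 = 0.919054 / 0.0235
S = 39.1

Shore A = 39.1


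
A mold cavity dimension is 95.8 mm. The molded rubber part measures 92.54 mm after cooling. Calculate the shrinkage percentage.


Shrinkage = (mold - part) / mold * 100
= (95.8 - 92.54) / 95.8 * 100
= 3.26 / 95.8 * 100
= 3.4%

3.4%


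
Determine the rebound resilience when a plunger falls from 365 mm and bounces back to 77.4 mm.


Resilience = h_rebound / h_drop * 100
= 77.4 / 365 * 100
= 21.2%

21.2%


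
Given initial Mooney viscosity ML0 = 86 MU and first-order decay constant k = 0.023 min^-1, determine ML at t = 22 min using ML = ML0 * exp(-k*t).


ML = ML0 * exp(-k * t)
ML = 86 * exp(-0.023 * 22)
ML = 86 * 0.6029
ML = 51.85 MU

51.85 MU


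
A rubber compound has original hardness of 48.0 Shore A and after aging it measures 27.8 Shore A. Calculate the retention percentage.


Retention = aged / original * 100
= 27.8 / 48.0 * 100
= 57.9%

57.9%


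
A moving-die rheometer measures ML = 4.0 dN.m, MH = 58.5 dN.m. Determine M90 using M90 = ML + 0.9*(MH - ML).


M90 = ML + 0.9 * (MH - ML)
M90 = 4.0 + 0.9 * (58.5 - 4.0)
M90 = 4.0 + 0.9 * 54.5
M90 = 53.05 dN.m

53.05 dN.m


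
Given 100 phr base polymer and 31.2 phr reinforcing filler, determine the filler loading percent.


Filler % = filler / (rubber + filler) * 100
= 31.2 / (100 + 31.2) * 100
= 31.2 / 131.2 * 100
= 23.78%

23.78%


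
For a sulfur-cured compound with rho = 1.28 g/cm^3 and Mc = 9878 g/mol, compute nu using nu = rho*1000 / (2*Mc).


nu = rho * 1000 / (2 * Mc)
nu = 1.28 * 1000 / (2 * 9878)
nu = 1280.0 / 19756
nu = 0.0648 mol/L

0.0648 mol/L


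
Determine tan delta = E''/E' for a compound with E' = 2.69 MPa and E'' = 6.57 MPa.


tan delta = E'' / E'
= 6.57 / 2.69
= 2.4424

tan delta = 2.4424
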